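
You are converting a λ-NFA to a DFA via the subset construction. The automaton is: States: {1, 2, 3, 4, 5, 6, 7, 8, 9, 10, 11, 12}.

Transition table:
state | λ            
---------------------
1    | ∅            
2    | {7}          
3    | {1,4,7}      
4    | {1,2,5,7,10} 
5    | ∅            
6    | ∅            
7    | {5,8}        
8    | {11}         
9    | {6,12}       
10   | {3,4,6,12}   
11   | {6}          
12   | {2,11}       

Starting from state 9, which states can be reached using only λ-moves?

Start with {9}.
From 9 via λ: add 6, 12.
From 12 via λ: add 2, 11.
From 2 via λ: add 7.
From 7 via λ: add 5, 8.
No new states can be added; the closed set is {2, 5, 6, 7, 8, 9, 11, 12}.

{2, 5, 6, 7, 8, 9, 11, 12}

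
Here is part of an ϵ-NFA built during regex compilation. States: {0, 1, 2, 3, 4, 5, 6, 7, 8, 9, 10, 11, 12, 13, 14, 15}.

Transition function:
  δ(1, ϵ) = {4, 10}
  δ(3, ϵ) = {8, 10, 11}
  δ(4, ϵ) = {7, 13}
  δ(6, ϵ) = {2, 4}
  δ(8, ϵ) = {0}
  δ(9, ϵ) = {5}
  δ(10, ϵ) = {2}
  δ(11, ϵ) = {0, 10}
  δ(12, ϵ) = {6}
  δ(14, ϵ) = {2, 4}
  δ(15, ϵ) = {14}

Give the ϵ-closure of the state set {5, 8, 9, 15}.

Start with {5, 8, 9, 15}.
From 8 via ϵ: add 0.
From 15 via ϵ: add 14.
From 14 via ϵ: add 2, 4.
From 4 via ϵ: add 7, 13.
No new states can be added; the closed set is {0, 2, 4, 5, 7, 8, 9, 13, 14, 15}.

{0, 2, 4, 5, 7, 8, 9, 13, 14, 15}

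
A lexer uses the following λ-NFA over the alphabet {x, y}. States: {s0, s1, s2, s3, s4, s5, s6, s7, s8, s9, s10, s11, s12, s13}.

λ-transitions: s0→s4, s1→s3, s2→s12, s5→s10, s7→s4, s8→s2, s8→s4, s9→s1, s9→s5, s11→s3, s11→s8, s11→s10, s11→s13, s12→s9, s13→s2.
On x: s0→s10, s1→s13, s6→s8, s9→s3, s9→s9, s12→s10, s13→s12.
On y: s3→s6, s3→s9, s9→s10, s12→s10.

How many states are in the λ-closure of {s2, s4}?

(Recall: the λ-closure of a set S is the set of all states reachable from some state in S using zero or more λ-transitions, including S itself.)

Start with {s2, s4}.
From s2 via λ: add s12.
From s12 via λ: add s9.
From s9 via λ: add s1, s5.
From s1 via λ: add s3.
From s5 via λ: add s10.
λ-closure = {s1, s2, s3, s4, s5, s9, s10, s12}, which has 8 states.

8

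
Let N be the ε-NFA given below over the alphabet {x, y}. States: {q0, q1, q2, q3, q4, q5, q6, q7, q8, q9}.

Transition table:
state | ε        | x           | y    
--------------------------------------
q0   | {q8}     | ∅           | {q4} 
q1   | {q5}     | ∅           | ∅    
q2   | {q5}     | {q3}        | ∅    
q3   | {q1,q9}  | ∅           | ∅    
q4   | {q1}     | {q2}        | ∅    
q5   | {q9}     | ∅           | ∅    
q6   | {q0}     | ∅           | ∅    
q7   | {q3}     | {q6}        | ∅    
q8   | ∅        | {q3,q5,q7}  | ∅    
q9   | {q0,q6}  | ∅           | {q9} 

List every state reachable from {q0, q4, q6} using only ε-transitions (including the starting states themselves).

Start with {q0, q4, q6}.
From q0 via ε: add q8.
From q4 via ε: add q1.
From q1 via ε: add q5.
From q5 via ε: add q9.
No new states can be added; the closed set is {q0, q1, q4, q5, q6, q8, q9}.

{q0, q1, q4, q5, q6, q8, q9}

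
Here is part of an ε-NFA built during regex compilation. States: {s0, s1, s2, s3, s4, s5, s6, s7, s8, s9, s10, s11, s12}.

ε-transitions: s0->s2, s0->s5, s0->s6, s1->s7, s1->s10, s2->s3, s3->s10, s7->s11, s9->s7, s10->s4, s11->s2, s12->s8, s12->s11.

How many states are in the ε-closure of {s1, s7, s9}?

Start with {s1, s7, s9}.
From s1 via ε: add s10.
From s7 via ε: add s11.
From s10 via ε: add s4.
From s11 via ε: add s2.
From s2 via ε: add s3.
ε-closure = {s1, s2, s3, s4, s7, s9, s10, s11}, which has 8 states.

8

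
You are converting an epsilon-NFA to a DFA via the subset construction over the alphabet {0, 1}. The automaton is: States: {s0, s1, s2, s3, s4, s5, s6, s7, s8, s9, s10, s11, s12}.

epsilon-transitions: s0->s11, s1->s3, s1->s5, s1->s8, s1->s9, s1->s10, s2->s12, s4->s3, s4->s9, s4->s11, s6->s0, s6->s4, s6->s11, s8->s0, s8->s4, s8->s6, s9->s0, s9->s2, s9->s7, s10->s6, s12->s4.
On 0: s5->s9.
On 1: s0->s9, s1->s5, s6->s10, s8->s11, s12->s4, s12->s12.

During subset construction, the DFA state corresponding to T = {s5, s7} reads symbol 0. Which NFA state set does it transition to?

{s0, s2, s3, s4, s7, s9, s11, s12}

s5 on 0 → {s9}.
No 0-transition from s7.
Union after reading 0: {s9}.
Now take the epsilon-closure:
From s9 via epsilon: add s0, s2, s7.
From s0 via epsilon: add s11.
From s2 via epsilon: add s12.
From s12 via epsilon: add s4.
From s4 via epsilon: add s3.
No new states can be added; the closed set is {s0, s2, s3, s4, s7, s9, s11, s12}.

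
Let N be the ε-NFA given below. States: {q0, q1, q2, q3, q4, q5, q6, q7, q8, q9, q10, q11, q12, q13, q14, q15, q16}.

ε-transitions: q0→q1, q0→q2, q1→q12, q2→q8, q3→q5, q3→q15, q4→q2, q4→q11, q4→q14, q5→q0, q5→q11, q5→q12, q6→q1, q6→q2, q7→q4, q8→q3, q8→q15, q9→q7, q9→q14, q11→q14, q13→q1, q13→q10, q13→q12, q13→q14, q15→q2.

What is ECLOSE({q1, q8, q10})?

{q0, q1, q2, q3, q5, q8, q10, q11, q12, q14, q15}

Start with {q1, q8, q10}.
From q1 via ε: add q12.
From q8 via ε: add q3, q15.
From q3 via ε: add q5.
From q15 via ε: add q2.
From q5 via ε: add q0, q11.
From q11 via ε: add q14.
No new states can be added; the closed set is {q0, q1, q2, q3, q5, q8, q10, q11, q12, q14, q15}.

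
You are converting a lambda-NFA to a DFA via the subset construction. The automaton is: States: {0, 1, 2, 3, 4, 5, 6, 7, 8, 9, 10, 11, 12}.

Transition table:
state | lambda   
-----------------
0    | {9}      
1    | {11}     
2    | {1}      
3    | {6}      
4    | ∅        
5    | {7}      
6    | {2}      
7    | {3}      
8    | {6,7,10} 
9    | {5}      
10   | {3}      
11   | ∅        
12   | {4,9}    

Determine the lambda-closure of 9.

Start with {9}.
From 9 via lambda: add 5.
From 5 via lambda: add 7.
From 7 via lambda: add 3.
From 3 via lambda: add 6.
From 6 via lambda: add 2.
From 2 via lambda: add 1.
From 1 via lambda: add 11.
No new states can be added; the closed set is {1, 2, 3, 5, 6, 7, 9, 11}.

{1, 2, 3, 5, 6, 7, 9, 11}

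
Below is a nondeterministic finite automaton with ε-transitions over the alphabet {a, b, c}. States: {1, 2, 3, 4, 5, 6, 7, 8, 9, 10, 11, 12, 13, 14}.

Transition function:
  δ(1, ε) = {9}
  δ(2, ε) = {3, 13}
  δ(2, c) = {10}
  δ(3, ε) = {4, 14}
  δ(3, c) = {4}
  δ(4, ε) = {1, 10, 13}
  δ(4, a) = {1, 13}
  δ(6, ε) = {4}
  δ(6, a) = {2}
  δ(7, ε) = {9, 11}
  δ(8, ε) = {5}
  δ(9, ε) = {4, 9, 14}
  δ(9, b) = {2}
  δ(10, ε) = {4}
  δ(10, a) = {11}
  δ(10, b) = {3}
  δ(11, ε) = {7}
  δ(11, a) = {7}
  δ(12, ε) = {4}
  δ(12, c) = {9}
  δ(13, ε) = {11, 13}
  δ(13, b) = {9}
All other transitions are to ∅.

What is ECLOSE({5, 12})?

{1, 4, 5, 7, 9, 10, 11, 12, 13, 14}

Start with {5, 12}.
From 12 via ε: add 4.
From 4 via ε: add 1, 10, 13.
From 1 via ε: add 9.
From 13 via ε: add 11.
From 9 via ε: add 14.
From 11 via ε: add 7.
No new states can be added; the closed set is {1, 4, 5, 7, 9, 10, 11, 12, 13, 14}.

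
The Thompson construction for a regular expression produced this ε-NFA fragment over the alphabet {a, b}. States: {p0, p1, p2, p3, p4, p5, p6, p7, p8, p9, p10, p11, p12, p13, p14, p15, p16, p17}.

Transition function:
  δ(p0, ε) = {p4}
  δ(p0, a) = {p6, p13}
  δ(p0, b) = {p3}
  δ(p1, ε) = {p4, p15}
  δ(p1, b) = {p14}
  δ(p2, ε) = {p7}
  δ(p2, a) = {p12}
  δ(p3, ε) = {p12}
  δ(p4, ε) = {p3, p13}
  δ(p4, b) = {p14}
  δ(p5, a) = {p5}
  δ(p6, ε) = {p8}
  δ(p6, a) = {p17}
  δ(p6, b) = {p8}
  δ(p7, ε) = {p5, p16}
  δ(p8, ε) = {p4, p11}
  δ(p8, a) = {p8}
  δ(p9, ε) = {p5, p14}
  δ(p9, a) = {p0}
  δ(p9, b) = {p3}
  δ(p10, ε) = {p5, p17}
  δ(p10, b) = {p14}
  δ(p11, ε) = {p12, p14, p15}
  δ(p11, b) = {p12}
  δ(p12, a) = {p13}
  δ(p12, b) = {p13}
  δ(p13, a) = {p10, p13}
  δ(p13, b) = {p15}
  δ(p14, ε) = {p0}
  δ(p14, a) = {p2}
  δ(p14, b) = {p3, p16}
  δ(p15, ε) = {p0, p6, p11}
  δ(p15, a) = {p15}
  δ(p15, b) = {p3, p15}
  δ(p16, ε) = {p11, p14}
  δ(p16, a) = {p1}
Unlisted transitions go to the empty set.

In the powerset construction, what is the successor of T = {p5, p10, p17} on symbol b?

p10 on b → {p14}.
No b-transition from p5, p17.
Union after reading b: {p14}.
Now take the ε-closure:
From p14 via ε: add p0.
From p0 via ε: add p4.
From p4 via ε: add p3, p13.
From p3 via ε: add p12.
No new states can be added; the closed set is {p0, p3, p4, p12, p13, p14}.

{p0, p3, p4, p12, p13, p14}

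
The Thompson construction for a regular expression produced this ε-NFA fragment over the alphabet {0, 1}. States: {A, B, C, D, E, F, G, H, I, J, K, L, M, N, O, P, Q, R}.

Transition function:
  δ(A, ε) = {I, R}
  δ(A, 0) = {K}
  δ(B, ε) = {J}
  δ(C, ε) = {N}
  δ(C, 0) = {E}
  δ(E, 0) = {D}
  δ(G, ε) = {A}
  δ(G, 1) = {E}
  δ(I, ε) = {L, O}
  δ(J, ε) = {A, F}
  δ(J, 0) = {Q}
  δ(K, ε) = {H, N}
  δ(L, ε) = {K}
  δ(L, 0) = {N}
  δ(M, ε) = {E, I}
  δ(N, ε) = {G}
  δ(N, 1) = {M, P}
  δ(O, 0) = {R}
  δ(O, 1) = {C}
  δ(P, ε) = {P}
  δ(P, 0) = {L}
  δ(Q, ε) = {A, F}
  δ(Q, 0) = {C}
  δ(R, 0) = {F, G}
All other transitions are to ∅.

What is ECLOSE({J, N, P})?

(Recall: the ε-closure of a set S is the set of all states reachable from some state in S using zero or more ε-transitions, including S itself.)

{A, F, G, H, I, J, K, L, N, O, P, R}

Start with {J, N, P}.
From J via ε: add A, F.
From N via ε: add G.
From A via ε: add I, R.
From I via ε: add L, O.
From L via ε: add K.
From K via ε: add H.
No new states can be added; the closed set is {A, F, G, H, I, J, K, L, N, O, P, R}.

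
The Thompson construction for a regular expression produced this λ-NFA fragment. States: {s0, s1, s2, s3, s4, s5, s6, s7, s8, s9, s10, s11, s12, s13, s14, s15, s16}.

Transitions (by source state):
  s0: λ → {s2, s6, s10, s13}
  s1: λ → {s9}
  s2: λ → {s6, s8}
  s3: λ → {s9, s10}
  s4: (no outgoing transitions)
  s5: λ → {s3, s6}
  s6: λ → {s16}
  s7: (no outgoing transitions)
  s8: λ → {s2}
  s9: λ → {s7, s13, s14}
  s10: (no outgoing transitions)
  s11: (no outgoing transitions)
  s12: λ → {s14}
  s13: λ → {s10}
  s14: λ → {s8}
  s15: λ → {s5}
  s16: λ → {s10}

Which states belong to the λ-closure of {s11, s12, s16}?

Start with {s11, s12, s16}.
From s12 via λ: add s14.
From s16 via λ: add s10.
From s14 via λ: add s8.
From s8 via λ: add s2.
From s2 via λ: add s6.
No new states can be added; the closed set is {s2, s6, s8, s10, s11, s12, s14, s16}.

{s2, s6, s8, s10, s11, s12, s14, s16}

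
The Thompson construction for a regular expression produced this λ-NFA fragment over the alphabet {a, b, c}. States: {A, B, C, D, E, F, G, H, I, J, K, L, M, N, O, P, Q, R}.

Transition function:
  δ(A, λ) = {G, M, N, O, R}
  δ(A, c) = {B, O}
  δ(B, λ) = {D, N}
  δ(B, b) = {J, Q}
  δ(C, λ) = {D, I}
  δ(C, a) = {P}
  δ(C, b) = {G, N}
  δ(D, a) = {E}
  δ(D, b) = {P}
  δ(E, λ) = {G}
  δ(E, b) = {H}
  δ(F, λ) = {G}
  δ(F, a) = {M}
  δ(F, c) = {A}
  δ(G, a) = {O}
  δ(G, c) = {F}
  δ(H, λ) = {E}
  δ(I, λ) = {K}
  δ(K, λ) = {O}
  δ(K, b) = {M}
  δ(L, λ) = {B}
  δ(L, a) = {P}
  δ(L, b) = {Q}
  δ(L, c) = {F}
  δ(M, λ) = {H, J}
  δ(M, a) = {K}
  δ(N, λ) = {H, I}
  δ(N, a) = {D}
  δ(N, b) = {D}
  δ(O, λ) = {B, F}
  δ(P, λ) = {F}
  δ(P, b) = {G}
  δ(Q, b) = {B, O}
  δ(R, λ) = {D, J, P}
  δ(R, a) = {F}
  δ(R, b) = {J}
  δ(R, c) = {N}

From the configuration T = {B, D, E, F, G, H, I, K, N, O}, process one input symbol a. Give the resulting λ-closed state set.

{B, D, E, F, G, H, I, J, K, M, N, O}

D on a → {E}.
F on a → {M}.
G on a → {O}.
N on a → {D}.
No a-transition from B, E, H, I, K, O.
Union after reading a: {D, E, M, O}.
Now take the λ-closure:
From E via λ: add G.
From M via λ: add H, J.
From O via λ: add B, F.
From B via λ: add N.
From N via λ: add I.
From I via λ: add K.
No new states can be added; the closed set is {B, D, E, F, G, H, I, J, K, M, N, O}.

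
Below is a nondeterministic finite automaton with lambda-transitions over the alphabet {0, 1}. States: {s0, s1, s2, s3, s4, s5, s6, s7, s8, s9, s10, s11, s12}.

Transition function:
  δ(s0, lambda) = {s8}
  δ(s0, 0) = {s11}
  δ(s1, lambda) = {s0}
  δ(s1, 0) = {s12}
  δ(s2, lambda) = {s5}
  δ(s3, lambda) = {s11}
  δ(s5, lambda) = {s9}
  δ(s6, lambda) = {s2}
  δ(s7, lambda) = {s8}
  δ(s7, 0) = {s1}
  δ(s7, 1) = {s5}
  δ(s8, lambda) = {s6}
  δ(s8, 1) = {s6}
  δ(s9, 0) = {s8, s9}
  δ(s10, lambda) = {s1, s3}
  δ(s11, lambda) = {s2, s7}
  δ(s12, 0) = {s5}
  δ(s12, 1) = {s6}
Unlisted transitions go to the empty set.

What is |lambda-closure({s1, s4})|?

8

Start with {s1, s4}.
From s1 via lambda: add s0.
From s0 via lambda: add s8.
From s8 via lambda: add s6.
From s6 via lambda: add s2.
From s2 via lambda: add s5.
From s5 via lambda: add s9.
lambda-closure = {s0, s1, s2, s4, s5, s6, s8, s9}, which has 8 states.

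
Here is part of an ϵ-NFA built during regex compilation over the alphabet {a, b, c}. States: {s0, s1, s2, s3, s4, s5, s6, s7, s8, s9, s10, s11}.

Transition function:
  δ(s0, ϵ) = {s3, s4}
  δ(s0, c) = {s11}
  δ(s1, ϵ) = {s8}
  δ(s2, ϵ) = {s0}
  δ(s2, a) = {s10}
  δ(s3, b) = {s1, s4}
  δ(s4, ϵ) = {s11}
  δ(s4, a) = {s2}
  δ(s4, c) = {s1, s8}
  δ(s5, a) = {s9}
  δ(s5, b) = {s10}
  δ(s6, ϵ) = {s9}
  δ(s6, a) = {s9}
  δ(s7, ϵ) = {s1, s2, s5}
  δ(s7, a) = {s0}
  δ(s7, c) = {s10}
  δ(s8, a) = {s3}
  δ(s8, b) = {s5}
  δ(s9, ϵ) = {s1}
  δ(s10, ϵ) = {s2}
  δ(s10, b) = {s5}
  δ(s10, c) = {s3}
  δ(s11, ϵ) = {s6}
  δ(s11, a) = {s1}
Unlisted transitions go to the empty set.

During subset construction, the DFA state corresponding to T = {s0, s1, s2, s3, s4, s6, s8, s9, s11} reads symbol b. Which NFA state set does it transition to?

s3 on b → {s1, s4}.
s8 on b → {s5}.
No b-transition from s0, s1, s2, s4, s6, s9, s11.
Union after reading b: {s1, s4, s5}.
Now take the ϵ-closure:
From s1 via ϵ: add s8.
From s4 via ϵ: add s11.
From s11 via ϵ: add s6.
From s6 via ϵ: add s9.
No new states can be added; the closed set is {s1, s4, s5, s6, s8, s9, s11}.

{s1, s4, s5, s6, s8, s9, s11}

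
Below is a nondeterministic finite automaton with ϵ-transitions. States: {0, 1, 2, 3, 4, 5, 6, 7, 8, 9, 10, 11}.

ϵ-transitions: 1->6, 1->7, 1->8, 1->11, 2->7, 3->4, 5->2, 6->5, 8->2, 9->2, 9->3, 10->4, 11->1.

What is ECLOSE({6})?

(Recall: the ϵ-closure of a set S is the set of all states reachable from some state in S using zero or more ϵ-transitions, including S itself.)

Start with {6}.
From 6 via ϵ: add 5.
From 5 via ϵ: add 2.
From 2 via ϵ: add 7.
No new states can be added; the closed set is {2, 5, 6, 7}.

{2, 5, 6, 7}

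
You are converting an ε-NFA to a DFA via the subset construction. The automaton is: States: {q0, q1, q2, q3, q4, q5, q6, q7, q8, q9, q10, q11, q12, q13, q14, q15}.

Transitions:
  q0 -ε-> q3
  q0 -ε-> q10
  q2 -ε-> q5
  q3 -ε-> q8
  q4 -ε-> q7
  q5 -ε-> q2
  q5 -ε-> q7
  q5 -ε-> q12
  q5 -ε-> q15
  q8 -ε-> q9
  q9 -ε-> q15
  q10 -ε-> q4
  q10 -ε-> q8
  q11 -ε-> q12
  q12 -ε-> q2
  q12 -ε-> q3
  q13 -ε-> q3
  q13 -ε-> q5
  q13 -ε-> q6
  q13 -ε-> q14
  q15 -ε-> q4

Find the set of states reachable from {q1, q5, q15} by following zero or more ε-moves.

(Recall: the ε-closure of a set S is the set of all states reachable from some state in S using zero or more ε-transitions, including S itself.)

Start with {q1, q5, q15}.
From q5 via ε: add q2, q7, q12.
From q15 via ε: add q4.
From q12 via ε: add q3.
From q3 via ε: add q8.
From q8 via ε: add q9.
No new states can be added; the closed set is {q1, q2, q3, q4, q5, q7, q8, q9, q12, q15}.

{q1, q2, q3, q4, q5, q7, q8, q9, q12, q15}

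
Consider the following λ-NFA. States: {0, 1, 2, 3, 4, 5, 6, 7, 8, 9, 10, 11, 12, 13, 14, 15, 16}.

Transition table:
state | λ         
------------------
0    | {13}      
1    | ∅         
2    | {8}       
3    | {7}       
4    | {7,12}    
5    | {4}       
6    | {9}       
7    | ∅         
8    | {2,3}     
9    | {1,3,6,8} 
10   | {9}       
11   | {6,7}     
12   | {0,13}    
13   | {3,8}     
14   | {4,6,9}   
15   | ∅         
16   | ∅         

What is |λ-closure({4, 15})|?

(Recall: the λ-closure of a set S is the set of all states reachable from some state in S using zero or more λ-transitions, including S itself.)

9

Start with {4, 15}.
From 4 via λ: add 7, 12.
From 12 via λ: add 0, 13.
From 13 via λ: add 3, 8.
From 8 via λ: add 2.
λ-closure = {0, 2, 3, 4, 7, 8, 12, 13, 15}, which has 9 states.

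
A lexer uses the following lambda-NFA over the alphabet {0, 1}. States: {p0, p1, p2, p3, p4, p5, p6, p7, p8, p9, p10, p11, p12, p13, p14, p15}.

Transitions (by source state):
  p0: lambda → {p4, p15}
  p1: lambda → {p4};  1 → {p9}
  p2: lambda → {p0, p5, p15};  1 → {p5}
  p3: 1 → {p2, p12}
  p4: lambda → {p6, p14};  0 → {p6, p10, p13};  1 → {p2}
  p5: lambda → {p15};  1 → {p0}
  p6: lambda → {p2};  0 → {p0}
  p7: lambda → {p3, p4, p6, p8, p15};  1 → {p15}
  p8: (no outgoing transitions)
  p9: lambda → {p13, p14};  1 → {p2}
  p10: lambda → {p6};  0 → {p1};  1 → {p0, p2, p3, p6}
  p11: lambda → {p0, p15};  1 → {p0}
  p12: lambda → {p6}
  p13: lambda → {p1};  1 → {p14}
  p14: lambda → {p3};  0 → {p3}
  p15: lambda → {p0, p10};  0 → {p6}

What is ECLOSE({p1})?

Start with {p1}.
From p1 via lambda: add p4.
From p4 via lambda: add p6, p14.
From p6 via lambda: add p2.
From p14 via lambda: add p3.
From p2 via lambda: add p0, p5, p15.
From p15 via lambda: add p10.
No new states can be added; the closed set is {p0, p1, p2, p3, p4, p5, p6, p10, p14, p15}.

{p0, p1, p2, p3, p4, p5, p6, p10, p14, p15}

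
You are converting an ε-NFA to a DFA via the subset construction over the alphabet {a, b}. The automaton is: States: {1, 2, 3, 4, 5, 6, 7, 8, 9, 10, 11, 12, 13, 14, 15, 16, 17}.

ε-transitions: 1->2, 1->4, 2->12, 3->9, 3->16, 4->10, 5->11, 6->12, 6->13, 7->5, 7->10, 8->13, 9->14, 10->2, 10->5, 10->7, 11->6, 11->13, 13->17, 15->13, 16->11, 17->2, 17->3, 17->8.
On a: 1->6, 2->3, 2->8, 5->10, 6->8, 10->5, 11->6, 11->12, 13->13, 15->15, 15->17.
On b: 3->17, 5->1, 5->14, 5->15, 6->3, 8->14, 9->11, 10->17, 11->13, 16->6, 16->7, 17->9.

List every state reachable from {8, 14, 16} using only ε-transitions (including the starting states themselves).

Start with {8, 14, 16}.
From 8 via ε: add 13.
From 16 via ε: add 11.
From 11 via ε: add 6.
From 13 via ε: add 17.
From 6 via ε: add 12.
From 17 via ε: add 2, 3.
From 3 via ε: add 9.
No new states can be added; the closed set is {2, 3, 6, 8, 9, 11, 12, 13, 14, 16, 17}.

{2, 3, 6, 8, 9, 11, 12, 13, 14, 16, 17}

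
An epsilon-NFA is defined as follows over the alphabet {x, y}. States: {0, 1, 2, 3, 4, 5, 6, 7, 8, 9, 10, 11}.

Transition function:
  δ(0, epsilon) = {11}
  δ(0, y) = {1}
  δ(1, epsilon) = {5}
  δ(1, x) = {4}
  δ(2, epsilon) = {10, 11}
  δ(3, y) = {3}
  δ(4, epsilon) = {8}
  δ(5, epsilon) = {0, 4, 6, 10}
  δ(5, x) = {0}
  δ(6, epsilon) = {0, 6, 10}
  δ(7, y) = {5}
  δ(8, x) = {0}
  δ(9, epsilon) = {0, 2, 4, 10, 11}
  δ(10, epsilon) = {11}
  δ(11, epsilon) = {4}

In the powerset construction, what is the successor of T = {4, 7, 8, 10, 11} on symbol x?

8 on x → {0}.
No x-transition from 4, 7, 10, 11.
Union after reading x: {0}.
Now take the epsilon-closure:
From 0 via epsilon: add 11.
From 11 via epsilon: add 4.
From 4 via epsilon: add 8.
No new states can be added; the closed set is {0, 4, 8, 11}.

{0, 4, 8, 11}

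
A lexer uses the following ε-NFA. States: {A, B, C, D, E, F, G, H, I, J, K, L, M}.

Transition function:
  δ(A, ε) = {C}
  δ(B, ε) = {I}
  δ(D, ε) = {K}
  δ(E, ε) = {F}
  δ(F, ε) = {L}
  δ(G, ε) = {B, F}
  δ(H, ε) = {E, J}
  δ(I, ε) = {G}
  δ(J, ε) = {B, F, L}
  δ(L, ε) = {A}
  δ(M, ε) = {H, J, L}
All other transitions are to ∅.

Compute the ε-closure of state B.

Start with {B}.
From B via ε: add I.
From I via ε: add G.
From G via ε: add F.
From F via ε: add L.
From L via ε: add A.
From A via ε: add C.
No new states can be added; the closed set is {A, B, C, F, G, I, L}.

{A, B, C, F, G, I, L}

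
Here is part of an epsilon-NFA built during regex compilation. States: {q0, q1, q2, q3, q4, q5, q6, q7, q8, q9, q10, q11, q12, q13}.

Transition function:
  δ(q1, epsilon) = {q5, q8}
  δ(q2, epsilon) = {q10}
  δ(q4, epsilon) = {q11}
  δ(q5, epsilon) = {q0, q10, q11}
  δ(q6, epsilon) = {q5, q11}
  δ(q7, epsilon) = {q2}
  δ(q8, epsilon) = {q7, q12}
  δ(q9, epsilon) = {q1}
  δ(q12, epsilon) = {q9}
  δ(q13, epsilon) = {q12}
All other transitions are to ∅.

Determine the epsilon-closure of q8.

Start with {q8}.
From q8 via epsilon: add q7, q12.
From q7 via epsilon: add q2.
From q12 via epsilon: add q9.
From q2 via epsilon: add q10.
From q9 via epsilon: add q1.
From q1 via epsilon: add q5.
From q5 via epsilon: add q0, q11.
No new states can be added; the closed set is {q0, q1, q2, q5, q7, q8, q9, q10, q11, q12}.

{q0, q1, q2, q5, q7, q8, q9, q10, q11, q12}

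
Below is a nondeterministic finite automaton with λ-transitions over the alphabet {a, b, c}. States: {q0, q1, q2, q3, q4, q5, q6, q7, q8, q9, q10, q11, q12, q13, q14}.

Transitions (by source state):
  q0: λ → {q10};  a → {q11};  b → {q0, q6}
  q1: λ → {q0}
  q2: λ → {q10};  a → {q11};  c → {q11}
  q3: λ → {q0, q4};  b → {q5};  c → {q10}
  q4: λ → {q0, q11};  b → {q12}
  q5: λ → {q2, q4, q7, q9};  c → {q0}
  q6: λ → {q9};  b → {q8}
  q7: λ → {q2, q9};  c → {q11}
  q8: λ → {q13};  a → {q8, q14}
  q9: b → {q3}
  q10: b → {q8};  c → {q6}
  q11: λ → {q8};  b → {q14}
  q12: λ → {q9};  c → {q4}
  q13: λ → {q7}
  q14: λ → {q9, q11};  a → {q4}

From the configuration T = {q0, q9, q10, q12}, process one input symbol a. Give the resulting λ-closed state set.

{q2, q7, q8, q9, q10, q11, q13}

q0 on a → {q11}.
No a-transition from q9, q10, q12.
Union after reading a: {q11}.
Now take the λ-closure:
From q11 via λ: add q8.
From q8 via λ: add q13.
From q13 via λ: add q7.
From q7 via λ: add q2, q9.
From q2 via λ: add q10.
No new states can be added; the closed set is {q2, q7, q8, q9, q10, q11, q13}.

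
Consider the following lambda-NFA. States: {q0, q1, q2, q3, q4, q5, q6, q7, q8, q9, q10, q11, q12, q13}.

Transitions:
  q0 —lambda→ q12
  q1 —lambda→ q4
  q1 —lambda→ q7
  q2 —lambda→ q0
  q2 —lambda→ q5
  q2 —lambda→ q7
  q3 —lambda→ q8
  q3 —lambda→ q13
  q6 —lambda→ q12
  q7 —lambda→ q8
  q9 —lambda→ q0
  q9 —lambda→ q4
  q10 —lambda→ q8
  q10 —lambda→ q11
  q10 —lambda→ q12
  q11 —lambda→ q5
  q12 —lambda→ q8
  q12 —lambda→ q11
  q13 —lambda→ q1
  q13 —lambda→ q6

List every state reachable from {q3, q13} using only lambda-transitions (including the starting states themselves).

{q1, q3, q4, q5, q6, q7, q8, q11, q12, q13}

Start with {q3, q13}.
From q3 via lambda: add q8.
From q13 via lambda: add q1, q6.
From q1 via lambda: add q4, q7.
From q6 via lambda: add q12.
From q12 via lambda: add q11.
From q11 via lambda: add q5.
No new states can be added; the closed set is {q1, q3, q4, q5, q6, q7, q8, q11, q12, q13}.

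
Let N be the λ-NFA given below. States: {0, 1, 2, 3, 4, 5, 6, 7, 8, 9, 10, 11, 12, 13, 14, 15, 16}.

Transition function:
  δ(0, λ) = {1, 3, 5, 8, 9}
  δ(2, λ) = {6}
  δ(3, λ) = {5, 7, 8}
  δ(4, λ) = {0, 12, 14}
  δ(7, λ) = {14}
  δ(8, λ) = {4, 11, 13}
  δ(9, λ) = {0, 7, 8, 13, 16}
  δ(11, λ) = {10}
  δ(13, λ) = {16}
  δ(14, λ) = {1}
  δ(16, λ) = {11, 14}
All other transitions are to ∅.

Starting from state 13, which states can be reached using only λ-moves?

{1, 10, 11, 13, 14, 16}

Start with {13}.
From 13 via λ: add 16.
From 16 via λ: add 11, 14.
From 11 via λ: add 10.
From 14 via λ: add 1.
No new states can be added; the closed set is {1, 10, 11, 13, 14, 16}.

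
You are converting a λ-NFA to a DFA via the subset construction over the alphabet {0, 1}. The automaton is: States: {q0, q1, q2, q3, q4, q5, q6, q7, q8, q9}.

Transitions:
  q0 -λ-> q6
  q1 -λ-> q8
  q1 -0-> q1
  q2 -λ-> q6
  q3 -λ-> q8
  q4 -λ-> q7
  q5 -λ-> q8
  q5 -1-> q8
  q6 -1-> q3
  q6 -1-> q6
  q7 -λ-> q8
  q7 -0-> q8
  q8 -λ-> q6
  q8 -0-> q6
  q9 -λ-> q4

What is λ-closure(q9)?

{q4, q6, q7, q8, q9}

Start with {q9}.
From q9 via λ: add q4.
From q4 via λ: add q7.
From q7 via λ: add q8.
From q8 via λ: add q6.
No new states can be added; the closed set is {q4, q6, q7, q8, q9}.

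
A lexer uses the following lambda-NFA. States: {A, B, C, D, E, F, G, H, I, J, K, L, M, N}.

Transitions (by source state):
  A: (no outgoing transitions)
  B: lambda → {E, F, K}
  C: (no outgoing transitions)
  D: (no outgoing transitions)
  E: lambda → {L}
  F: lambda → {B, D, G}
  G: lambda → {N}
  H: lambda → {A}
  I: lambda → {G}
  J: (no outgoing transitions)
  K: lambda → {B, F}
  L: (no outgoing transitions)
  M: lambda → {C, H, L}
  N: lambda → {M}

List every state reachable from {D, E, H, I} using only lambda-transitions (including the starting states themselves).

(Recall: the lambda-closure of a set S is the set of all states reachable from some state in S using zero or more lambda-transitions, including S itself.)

{A, C, D, E, G, H, I, L, M, N}

Start with {D, E, H, I}.
From E via lambda: add L.
From H via lambda: add A.
From I via lambda: add G.
From G via lambda: add N.
From N via lambda: add M.
From M via lambda: add C.
No new states can be added; the closed set is {A, C, D, E, G, H, I, L, M, N}.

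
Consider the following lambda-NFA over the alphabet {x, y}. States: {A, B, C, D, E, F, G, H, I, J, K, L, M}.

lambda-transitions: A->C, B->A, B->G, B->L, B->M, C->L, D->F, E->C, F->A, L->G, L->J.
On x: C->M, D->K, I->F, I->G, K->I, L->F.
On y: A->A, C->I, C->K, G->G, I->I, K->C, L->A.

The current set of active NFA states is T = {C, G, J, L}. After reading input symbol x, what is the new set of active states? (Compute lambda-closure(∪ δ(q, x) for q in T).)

{A, C, F, G, J, L, M}

C on x → {M}.
L on x → {F}.
No x-transition from G, J.
Union after reading x: {F, M}.
Now take the lambda-closure:
From F via lambda: add A.
From A via lambda: add C.
From C via lambda: add L.
From L via lambda: add G, J.
No new states can be added; the closed set is {A, C, F, G, J, L, M}.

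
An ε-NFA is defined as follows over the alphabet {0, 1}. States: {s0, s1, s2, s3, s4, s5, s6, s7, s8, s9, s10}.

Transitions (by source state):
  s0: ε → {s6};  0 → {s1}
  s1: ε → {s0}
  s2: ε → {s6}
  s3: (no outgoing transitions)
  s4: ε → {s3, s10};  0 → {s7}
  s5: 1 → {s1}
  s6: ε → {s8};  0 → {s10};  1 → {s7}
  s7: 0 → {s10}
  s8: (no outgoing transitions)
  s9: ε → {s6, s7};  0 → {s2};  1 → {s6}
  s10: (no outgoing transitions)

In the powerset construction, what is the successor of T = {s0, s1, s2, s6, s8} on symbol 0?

s0 on 0 → {s1}.
s6 on 0 → {s10}.
No 0-transition from s1, s2, s8.
Union after reading 0: {s1, s10}.
Now take the ε-closure:
From s1 via ε: add s0.
From s0 via ε: add s6.
From s6 via ε: add s8.
No new states can be added; the closed set is {s0, s1, s6, s8, s10}.

{s0, s1, s6, s8, s10}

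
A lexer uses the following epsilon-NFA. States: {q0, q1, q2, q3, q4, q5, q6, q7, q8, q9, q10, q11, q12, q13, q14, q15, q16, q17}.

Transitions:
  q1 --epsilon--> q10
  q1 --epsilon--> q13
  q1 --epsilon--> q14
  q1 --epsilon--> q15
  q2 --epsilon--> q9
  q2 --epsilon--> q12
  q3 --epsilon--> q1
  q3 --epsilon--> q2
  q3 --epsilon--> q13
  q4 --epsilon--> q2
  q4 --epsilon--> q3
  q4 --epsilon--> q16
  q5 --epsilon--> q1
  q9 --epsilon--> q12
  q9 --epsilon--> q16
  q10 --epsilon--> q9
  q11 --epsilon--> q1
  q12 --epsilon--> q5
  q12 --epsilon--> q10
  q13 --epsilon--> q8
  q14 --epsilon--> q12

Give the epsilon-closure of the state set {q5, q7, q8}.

{q1, q5, q7, q8, q9, q10, q12, q13, q14, q15, q16}

Start with {q5, q7, q8}.
From q5 via epsilon: add q1.
From q1 via epsilon: add q10, q13, q14, q15.
From q10 via epsilon: add q9.
From q14 via epsilon: add q12.
From q9 via epsilon: add q16.
No new states can be added; the closed set is {q1, q5, q7, q8, q9, q10, q12, q13, q14, q15, q16}.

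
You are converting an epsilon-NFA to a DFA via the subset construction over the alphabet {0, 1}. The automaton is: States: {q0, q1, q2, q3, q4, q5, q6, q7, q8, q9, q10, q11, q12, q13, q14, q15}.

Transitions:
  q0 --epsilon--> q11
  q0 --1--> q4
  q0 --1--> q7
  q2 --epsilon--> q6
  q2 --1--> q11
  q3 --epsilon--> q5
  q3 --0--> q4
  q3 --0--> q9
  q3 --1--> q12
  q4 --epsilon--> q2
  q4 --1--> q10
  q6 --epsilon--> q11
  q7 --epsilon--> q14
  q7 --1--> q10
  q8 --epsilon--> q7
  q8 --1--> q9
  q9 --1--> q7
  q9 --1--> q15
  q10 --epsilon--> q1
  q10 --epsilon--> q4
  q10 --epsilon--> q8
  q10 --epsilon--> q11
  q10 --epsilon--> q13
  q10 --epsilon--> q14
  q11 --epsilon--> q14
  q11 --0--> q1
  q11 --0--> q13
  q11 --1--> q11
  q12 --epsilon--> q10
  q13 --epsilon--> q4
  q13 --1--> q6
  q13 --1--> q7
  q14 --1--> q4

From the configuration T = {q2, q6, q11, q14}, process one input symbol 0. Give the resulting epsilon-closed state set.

q11 on 0 → {q1, q13}.
No 0-transition from q2, q6, q14.
Union after reading 0: {q1, q13}.
Now take the epsilon-closure:
From q13 via epsilon: add q4.
From q4 via epsilon: add q2.
From q2 via epsilon: add q6.
From q6 via epsilon: add q11.
From q11 via epsilon: add q14.
No new states can be added; the closed set is {q1, q2, q4, q6, q11, q13, q14}.

{q1, q2, q4, q6, q11, q13, q14}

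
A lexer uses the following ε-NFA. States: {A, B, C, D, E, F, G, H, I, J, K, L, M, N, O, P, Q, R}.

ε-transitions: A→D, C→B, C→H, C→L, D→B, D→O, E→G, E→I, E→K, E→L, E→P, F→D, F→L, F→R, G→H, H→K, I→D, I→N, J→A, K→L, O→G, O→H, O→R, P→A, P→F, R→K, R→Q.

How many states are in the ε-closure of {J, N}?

Start with {J, N}.
From J via ε: add A.
From A via ε: add D.
From D via ε: add B, O.
From O via ε: add G, H, R.
From H via ε: add K.
From R via ε: add Q.
From K via ε: add L.
ε-closure = {A, B, D, G, H, J, K, L, N, O, Q, R}, which has 12 states.

12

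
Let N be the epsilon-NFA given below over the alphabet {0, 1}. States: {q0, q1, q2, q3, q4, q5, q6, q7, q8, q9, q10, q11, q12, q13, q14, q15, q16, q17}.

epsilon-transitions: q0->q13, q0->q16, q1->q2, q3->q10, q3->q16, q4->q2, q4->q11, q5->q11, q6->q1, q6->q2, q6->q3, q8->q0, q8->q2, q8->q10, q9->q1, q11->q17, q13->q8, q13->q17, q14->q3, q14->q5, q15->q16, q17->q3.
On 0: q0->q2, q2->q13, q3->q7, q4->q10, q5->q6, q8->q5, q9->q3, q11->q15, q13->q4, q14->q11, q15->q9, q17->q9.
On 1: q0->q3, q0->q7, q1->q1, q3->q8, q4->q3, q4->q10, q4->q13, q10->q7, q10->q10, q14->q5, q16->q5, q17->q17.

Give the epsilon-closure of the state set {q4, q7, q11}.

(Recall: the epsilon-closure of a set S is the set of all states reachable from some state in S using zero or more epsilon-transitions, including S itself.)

{q2, q3, q4, q7, q10, q11, q16, q17}

Start with {q4, q7, q11}.
From q4 via epsilon: add q2.
From q11 via epsilon: add q17.
From q17 via epsilon: add q3.
From q3 via epsilon: add q10, q16.
No new states can be added; the closed set is {q2, q3, q4, q7, q10, q11, q16, q17}.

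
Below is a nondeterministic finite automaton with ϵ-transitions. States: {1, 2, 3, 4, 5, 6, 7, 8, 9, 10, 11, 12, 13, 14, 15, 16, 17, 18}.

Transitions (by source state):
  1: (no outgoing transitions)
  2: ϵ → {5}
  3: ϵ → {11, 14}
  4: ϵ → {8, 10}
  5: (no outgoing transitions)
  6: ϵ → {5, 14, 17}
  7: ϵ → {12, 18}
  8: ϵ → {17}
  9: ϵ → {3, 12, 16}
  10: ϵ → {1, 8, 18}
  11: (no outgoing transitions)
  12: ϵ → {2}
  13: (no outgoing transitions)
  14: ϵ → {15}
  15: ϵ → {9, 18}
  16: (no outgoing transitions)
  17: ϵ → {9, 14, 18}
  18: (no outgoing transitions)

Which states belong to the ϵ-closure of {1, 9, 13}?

{1, 2, 3, 5, 9, 11, 12, 13, 14, 15, 16, 18}

Start with {1, 9, 13}.
From 9 via ϵ: add 3, 12, 16.
From 3 via ϵ: add 11, 14.
From 12 via ϵ: add 2.
From 2 via ϵ: add 5.
From 14 via ϵ: add 15.
From 15 via ϵ: add 18.
No new states can be added; the closed set is {1, 2, 3, 5, 9, 11, 12, 13, 14, 15, 16, 18}.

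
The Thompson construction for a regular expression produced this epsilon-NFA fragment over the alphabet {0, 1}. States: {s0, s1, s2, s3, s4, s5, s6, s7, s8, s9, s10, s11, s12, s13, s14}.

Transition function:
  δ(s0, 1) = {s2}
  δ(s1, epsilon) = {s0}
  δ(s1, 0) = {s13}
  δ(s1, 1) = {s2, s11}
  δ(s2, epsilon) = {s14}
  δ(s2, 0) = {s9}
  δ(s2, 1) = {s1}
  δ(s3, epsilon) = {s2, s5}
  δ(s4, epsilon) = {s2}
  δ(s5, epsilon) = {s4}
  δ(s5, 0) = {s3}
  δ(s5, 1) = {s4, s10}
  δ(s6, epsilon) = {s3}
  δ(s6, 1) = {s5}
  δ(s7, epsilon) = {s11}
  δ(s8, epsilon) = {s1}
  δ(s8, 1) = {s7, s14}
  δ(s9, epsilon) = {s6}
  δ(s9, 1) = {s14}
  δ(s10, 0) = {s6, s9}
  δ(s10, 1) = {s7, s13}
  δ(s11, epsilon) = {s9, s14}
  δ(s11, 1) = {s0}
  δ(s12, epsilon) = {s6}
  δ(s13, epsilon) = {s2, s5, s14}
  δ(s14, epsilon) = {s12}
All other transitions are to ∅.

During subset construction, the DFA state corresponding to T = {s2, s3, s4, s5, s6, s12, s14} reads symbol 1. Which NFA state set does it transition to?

{s0, s1, s2, s3, s4, s5, s6, s10, s12, s14}

s2 on 1 → {s1}.
s5 on 1 → {s4, s10}.
s6 on 1 → {s5}.
No 1-transition from s3, s4, s12, s14.
Union after reading 1: {s1, s4, s5, s10}.
Now take the epsilon-closure:
From s1 via epsilon: add s0.
From s4 via epsilon: add s2.
From s2 via epsilon: add s14.
From s14 via epsilon: add s12.
From s12 via epsilon: add s6.
From s6 via epsilon: add s3.
No new states can be added; the closed set is {s0, s1, s2, s3, s4, s5, s6, s10, s12, s14}.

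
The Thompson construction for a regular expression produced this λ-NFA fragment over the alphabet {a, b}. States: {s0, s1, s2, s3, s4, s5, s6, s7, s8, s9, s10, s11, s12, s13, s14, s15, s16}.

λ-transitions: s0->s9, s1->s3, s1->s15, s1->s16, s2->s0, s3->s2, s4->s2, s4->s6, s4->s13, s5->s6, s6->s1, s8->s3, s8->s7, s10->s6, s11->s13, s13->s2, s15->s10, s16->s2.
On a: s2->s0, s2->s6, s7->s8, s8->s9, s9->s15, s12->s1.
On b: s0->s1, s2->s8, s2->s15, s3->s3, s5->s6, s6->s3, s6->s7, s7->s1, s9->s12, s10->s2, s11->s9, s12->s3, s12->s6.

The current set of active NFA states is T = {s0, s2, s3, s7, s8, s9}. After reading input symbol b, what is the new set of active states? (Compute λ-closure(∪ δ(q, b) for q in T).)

s0 on b → {s1}.
s2 on b → {s8, s15}.
s3 on b → {s3}.
s7 on b → {s1}.
s9 on b → {s12}.
No b-transition from s8.
Union after reading b: {s1, s3, s8, s12, s15}.
Now take the λ-closure:
From s1 via λ: add s16.
From s3 via λ: add s2.
From s8 via λ: add s7.
From s15 via λ: add s10.
From s2 via λ: add s0.
From s10 via λ: add s6.
From s0 via λ: add s9.
No new states can be added; the closed set is {s0, s1, s2, s3, s6, s7, s8, s9, s10, s12, s15, s16}.

{s0, s1, s2, s3, s6, s7, s8, s9, s10, s12, s15, s16}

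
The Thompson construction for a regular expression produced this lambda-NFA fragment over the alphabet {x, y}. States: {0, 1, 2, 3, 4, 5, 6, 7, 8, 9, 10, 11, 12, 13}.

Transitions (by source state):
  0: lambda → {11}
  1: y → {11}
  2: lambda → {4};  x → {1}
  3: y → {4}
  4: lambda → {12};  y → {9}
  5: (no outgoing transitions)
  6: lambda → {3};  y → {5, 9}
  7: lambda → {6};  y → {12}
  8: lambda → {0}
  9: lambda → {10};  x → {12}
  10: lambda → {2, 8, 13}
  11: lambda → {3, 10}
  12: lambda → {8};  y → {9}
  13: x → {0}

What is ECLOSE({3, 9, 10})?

Start with {3, 9, 10}.
From 10 via lambda: add 2, 8, 13.
From 2 via lambda: add 4.
From 8 via lambda: add 0.
From 0 via lambda: add 11.
From 4 via lambda: add 12.
No new states can be added; the closed set is {0, 2, 3, 4, 8, 9, 10, 11, 12, 13}.

{0, 2, 3, 4, 8, 9, 10, 11, 12, 13}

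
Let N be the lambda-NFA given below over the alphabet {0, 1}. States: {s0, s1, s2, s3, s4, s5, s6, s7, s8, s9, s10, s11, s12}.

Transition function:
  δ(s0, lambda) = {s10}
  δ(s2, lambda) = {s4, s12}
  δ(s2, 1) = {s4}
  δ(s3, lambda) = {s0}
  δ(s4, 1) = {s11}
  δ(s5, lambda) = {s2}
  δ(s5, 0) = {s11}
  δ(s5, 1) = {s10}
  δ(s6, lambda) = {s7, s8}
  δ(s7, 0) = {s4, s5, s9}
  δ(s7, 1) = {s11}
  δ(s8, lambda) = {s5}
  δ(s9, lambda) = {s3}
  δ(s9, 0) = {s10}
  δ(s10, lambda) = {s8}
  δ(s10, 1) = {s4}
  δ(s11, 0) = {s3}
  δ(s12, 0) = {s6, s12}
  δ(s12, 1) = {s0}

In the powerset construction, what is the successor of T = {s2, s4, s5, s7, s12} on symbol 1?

s2 on 1 → {s4}.
s4 on 1 → {s11}.
s5 on 1 → {s10}.
s7 on 1 → {s11}.
s12 on 1 → {s0}.
Union after reading 1: {s0, s4, s10, s11}.
Now take the lambda-closure:
From s10 via lambda: add s8.
From s8 via lambda: add s5.
From s5 via lambda: add s2.
From s2 via lambda: add s12.
No new states can be added; the closed set is {s0, s2, s4, s5, s8, s10, s11, s12}.

{s0, s2, s4, s5, s8, s10, s11, s12}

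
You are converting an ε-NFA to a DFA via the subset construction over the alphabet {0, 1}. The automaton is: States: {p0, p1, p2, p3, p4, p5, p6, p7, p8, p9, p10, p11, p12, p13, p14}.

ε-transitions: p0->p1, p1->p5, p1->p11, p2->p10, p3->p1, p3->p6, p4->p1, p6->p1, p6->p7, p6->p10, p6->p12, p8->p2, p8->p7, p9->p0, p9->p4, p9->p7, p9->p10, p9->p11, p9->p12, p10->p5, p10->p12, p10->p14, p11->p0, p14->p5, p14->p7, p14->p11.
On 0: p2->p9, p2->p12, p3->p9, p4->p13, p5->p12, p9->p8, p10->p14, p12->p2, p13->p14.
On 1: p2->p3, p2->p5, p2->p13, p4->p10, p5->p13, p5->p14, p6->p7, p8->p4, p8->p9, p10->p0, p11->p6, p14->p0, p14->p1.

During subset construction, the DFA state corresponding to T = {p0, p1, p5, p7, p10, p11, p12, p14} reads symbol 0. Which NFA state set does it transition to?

p5 on 0 → {p12}.
p10 on 0 → {p14}.
p12 on 0 → {p2}.
No 0-transition from p0, p1, p7, p11, p14.
Union after reading 0: {p2, p12, p14}.
Now take the ε-closure:
From p2 via ε: add p10.
From p14 via ε: add p5, p7, p11.
From p11 via ε: add p0.
From p0 via ε: add p1.
No new states can be added; the closed set is {p0, p1, p2, p5, p7, p10, p11, p12, p14}.

{p0, p1, p2, p5, p7, p10, p11, p12, p14}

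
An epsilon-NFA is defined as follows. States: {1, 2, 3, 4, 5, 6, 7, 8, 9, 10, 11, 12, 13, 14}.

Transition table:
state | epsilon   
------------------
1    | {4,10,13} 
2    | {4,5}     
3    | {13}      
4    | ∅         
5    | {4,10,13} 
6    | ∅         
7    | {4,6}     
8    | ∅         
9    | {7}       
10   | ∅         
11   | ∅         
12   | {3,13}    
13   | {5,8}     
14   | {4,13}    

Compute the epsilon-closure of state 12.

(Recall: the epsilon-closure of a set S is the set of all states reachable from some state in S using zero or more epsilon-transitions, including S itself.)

{3, 4, 5, 8, 10, 12, 13}

Start with {12}.
From 12 via epsilon: add 3, 13.
From 13 via epsilon: add 5, 8.
From 5 via epsilon: add 4, 10.
No new states can be added; the closed set is {3, 4, 5, 8, 10, 12, 13}.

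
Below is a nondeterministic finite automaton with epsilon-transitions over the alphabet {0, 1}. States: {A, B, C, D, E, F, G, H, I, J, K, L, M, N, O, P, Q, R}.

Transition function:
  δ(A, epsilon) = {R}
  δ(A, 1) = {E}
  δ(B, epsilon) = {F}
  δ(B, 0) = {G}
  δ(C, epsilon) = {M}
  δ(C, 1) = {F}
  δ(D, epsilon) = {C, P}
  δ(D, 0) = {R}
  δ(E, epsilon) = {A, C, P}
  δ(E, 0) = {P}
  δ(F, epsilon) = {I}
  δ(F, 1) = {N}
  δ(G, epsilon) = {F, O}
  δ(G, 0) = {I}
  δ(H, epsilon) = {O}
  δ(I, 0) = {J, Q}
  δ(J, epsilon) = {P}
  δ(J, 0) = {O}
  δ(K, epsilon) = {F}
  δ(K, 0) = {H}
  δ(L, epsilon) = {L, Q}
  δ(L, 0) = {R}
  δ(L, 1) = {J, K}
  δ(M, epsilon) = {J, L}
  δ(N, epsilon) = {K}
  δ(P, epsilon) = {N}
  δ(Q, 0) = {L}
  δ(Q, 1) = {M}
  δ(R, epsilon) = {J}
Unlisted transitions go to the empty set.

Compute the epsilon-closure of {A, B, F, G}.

Start with {A, B, F, G}.
From A via epsilon: add R.
From F via epsilon: add I.
From G via epsilon: add O.
From R via epsilon: add J.
From J via epsilon: add P.
From P via epsilon: add N.
From N via epsilon: add K.
No new states can be added; the closed set is {A, B, F, G, I, J, K, N, O, P, R}.

{A, B, F, G, I, J, K, N, O, P, R}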